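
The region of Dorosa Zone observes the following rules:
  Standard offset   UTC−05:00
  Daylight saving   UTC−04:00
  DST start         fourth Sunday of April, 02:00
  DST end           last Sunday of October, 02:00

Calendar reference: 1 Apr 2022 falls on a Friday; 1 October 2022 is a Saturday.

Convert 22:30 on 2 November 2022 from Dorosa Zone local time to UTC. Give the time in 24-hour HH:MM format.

03:30

1 April 2022 is a Friday, so the first Sunday is April 3 and the fourth is April 24.
1 October 2022 is a Saturday, so Sundays fall on 2, 9, 16, 23, 30; the last is October 30.
Daylight saving runs 24 April – 30 October; 2 November 2022 is outside that window, so Dorosa Zone is on standard time at UTC−05:00.
22:30 local + 5h = 03:30 UTC (rolling into the next day, 3 November 2022).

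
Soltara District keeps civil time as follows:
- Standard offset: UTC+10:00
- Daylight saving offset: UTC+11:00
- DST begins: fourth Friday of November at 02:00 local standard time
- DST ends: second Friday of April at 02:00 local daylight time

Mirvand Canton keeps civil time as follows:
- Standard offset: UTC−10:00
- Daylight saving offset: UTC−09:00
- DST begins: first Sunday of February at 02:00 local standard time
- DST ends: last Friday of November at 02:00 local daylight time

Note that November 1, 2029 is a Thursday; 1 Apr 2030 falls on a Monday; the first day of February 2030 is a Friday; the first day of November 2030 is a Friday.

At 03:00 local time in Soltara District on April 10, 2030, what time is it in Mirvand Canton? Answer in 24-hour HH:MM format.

07:00

1 November 2029 is a Thursday, so the first Friday is November 2 and the fourth is November 23.
1 April 2030 is a Monday, so the first Friday is April 5 and the second is April 12.
April 10, 2030 lies within the daylight-saving period (23 November 2029 – 12 April 2030), so Soltara District is on daylight time, UTC+11:00.
03:00 Soltara District − 11h = 16:00 UTC (rolling into the previous day, 9 April 2030).
1 February 2030 is a Friday, so the first Sunday is February 3.
1 November 2030 is a Friday, so Fridays fall on 1, 8, 15, 22, 29; the last is November 29.
At the standard offset (UTC−10:00), 16:00 UTC − 10h = 06:00 Mirvand Canton standard time.
The standard-time date in Mirvand Canton, April 9, 2030, falls between 3 February and 29 November, so daylight saving is in effect and Mirvand Canton is at UTC−09:00.
16:00 UTC − 9h = 07:00 Mirvand Canton.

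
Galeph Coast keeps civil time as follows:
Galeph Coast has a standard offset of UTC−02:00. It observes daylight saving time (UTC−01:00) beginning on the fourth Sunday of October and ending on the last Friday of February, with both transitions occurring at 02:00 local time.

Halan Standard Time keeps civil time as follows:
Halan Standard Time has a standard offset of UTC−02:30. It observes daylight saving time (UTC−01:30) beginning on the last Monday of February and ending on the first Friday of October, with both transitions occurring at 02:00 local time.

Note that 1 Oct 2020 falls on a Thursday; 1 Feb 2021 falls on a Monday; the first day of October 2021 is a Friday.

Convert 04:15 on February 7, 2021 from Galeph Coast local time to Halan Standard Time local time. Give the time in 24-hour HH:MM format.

1 October 2020 is a Thursday, so the first Sunday is October 4 and the fourth is October 25.
1 February 2021 is a Monday, so Fridays fall on 5, 12, 19, 26; the last is February 26.
Daylight saving runs 25 October 2020 – 26 February 2021; February 7, 2021 is inside that window, so Galeph Coast is at UTC−01:00.
04:15 Galeph Coast + 1h = 05:15 UTC.
1 February 2021 is a Monday, so Mondays fall on 1, 8, 15, 22; the last is February 22.
1 October 2021 is a Friday, so the first Friday is October 1.
At the standard offset (UTC−02:30), 05:15 UTC − 2h30m = 02:45 Halan Standard Time standard time.
Daylight saving runs 22 February – 1 October; the standard-time date in Halan Standard Time, February 7, 2021, is outside that window, so Halan Standard Time is on standard time at UTC−02:30.
05:15 UTC − 2h30m = 02:45 Halan Standard Time.

02:45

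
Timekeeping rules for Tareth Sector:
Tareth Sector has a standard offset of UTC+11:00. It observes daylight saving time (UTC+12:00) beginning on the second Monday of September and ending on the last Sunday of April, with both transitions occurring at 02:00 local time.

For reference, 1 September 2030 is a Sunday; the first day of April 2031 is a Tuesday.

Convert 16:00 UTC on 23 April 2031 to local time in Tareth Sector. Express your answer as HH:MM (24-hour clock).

04:00

1 September 2030 is a Sunday, so the first Monday is September 2 and the second is September 9.
1 April 2031 is a Tuesday, so Sundays fall on 6, 13, 20, 27; the last is April 27.
At the standard offset (UTC+11:00), 16:00 UTC + 11h = 03:00 Tareth Sector standard time (rolling into the next day, 24 April 2031).
Daylight saving runs 9 September 2030 – 27 April 2031; the standard-time date in Tareth Sector, 24 April 2031, is inside that window, so Tareth Sector is at UTC+12:00.
16:00 UTC + 12h = 04:00 local (rolling into the next day, 24 April 2031).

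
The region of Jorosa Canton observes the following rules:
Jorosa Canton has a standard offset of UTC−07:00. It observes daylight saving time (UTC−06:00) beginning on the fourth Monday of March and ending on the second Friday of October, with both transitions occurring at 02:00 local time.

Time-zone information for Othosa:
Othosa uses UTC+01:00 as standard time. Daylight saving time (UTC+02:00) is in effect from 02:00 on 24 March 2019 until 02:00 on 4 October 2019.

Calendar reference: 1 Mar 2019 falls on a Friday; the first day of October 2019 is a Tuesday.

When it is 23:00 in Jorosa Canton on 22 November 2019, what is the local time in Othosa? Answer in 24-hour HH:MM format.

07:00

1 March 2019 is a Friday, so the first Monday is March 4 and the fourth is March 25.
1 October 2019 is a Tuesday, so the first Friday is October 4 and the second is October 11.
Daylight saving runs 25 March – 11 October; 22 November 2019 is outside that window, so Jorosa Canton is on standard time at UTC−07:00.
23:00 Jorosa Canton + 7h = 06:00 UTC (rolling into the next day, 23 November 2019).
At the standard offset (UTC+01:00), 06:00 UTC + 1h = 07:00 Othosa standard time.
Daylight saving runs 24 March – 4 October; the standard-time date in Othosa, 23 November 2019, is outside that window, so Othosa is on standard time at UTC+01:00.
06:00 UTC + 1h = 07:00 Othosa.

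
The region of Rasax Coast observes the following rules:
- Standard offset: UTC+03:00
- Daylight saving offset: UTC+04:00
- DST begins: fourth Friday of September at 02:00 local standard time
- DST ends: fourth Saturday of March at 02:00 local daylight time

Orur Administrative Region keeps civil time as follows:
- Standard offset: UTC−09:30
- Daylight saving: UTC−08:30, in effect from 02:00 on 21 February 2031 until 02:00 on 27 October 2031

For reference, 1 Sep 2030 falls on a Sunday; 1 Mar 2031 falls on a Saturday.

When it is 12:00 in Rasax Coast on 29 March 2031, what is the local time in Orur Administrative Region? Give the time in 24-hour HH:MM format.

00:30

1 September 2030 is a Sunday, so the first Friday is September 6 and the fourth is September 27.
1 March 2031 is a Saturday, so the first Saturday is March 1 and the fourth is March 22.
Daylight saving runs 27 September 2030 – 22 March 2031; 29 March 2031 is outside that window, so Rasax Coast is on standard time at UTC+03:00.
12:00 Rasax Coast − 3h = 09:00 UTC.
At the standard offset (UTC−09:30), 09:00 UTC − 9h30m = 23:30 Orur Administrative Region standard time (rolling into the previous day, 28 March 2031).
The standard-time date in Orur Administrative Region, 28 March 2031, falls between 21 February and 27 October, so daylight saving is in effect and Orur Administrative Region is at UTC−08:30.
09:00 UTC − 8h30m = 00:30 Orur Administrative Region.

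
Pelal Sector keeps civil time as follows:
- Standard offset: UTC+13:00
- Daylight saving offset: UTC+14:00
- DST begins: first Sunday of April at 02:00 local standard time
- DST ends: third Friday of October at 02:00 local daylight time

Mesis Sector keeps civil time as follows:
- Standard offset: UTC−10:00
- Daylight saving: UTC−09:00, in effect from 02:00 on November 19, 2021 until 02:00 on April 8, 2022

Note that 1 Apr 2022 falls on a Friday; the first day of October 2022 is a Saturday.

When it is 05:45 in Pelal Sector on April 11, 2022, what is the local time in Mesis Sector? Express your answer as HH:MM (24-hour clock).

1 April 2022 is a Friday, so the first Sunday is April 3.
1 October 2022 is a Saturday, so the first Friday is October 7 and the third is October 21.
April 11, 2022 lies within the daylight-saving period (3 April – 21 October), so Pelal Sector is on daylight time, UTC+14:00.
05:45 Pelal Sector − 14h = 15:45 UTC (rolling into the previous day, 10 April 2022).
At the standard offset (UTC−10:00), 15:45 UTC − 10h = 05:45 Mesis Sector standard time.
The standard-time date in Mesis Sector, April 10, 2022, does not fall between 19 November 2021 and 8 April 2022, so daylight saving is not in effect and Mesis Sector is at UTC−10:00.
15:45 UTC − 10h = 05:45 Mesis Sector.

05:45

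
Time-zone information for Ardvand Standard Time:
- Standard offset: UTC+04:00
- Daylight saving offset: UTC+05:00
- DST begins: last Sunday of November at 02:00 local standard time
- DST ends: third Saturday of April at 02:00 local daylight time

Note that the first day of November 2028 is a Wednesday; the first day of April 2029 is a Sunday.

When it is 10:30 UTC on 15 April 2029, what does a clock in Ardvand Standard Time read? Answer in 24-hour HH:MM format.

1 November 2028 is a Wednesday, so Sundays fall on 5, 12, 19, 26; the last is November 26.
1 April 2029 is a Sunday, so the first Saturday is April 7 and the third is April 21.
At the standard offset (UTC+04:00), 10:30 UTC + 4h = 14:30 Ardvand Standard Time standard time.
The standard-time date in Ardvand Standard Time, 15 April 2029, falls between 26 November 2028 and 21 April 2029, so daylight saving is in effect and Ardvand Standard Time is at UTC+05:00.
10:30 UTC + 5h = 15:30 local.

15:30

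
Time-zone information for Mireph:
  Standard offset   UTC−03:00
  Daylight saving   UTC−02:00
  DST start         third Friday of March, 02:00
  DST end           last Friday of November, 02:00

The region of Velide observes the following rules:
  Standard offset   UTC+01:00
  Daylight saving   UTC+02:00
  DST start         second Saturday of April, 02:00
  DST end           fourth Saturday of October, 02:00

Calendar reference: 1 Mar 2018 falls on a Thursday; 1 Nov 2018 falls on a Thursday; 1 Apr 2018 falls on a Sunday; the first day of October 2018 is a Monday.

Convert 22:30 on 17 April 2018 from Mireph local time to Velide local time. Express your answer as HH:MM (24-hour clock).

1 March 2018 is a Thursday, so the first Friday is March 2 and the third is March 16.
1 November 2018 is a Thursday, so Fridays fall on 2, 9, 16, 23, 30; the last is November 30.
17 April 2018 falls between 16 March and 30 November, so daylight saving is in effect and Mireph is at UTC−02:00.
22:30 Mireph + 2h = 00:30 UTC (rolling into the next day, 18 April 2018).
1 April 2018 is a Sunday, so the first Saturday is April 7 and the second is April 14.
1 October 2018 is a Monday, so the first Saturday is October 6 and the fourth is October 27.
At the standard offset (UTC+01:00), 00:30 UTC + 1h = 01:30 Velide standard time.
Daylight saving runs 14 April – 27 October; the standard-time date in Velide, 18 April 2018, is inside that window, so Velide is at UTC+02:00.
00:30 UTC + 2h = 02:30 Velide.

02:30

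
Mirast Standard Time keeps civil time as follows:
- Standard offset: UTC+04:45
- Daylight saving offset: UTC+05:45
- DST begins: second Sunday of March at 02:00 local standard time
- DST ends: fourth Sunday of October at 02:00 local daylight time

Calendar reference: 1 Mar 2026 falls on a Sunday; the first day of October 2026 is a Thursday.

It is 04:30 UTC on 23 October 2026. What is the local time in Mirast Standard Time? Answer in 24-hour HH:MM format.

10:15

1 March 2026 is a Sunday, so the first Sunday is March 1 and the second is March 8.
1 October 2026 is a Thursday, so the first Sunday is October 4 and the fourth is October 25.
At the standard offset (UTC+04:45), 04:30 UTC + 4h45m = 09:15 Mirast Standard Time standard time.
Daylight saving runs 8 March – 25 October; the standard-time date in Mirast Standard Time, 23 October 2026, is inside that window, so Mirast Standard Time is at UTC+05:45.
04:30 UTC + 5h45m = 10:15 local.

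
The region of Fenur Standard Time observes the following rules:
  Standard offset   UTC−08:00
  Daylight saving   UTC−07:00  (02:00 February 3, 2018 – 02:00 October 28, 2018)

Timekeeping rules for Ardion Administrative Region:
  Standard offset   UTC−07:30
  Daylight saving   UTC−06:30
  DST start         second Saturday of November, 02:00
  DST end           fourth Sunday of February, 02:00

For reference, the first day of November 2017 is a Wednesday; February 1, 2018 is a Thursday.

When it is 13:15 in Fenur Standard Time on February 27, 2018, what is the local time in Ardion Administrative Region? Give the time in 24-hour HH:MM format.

12:45

February 27, 2018 lies within the daylight-saving period (3 February – 28 October), so Fenur Standard Time is on daylight time, UTC−07:00.
13:15 Fenur Standard Time + 7h = 20:15 UTC.
1 November 2017 is a Wednesday, so the first Saturday is November 4 and the second is November 11.
1 February 2018 is a Thursday, so the first Sunday is February 4 and the fourth is February 25.
At the standard offset (UTC−07:30), 20:15 UTC − 7h30m = 12:45 Ardion Administrative Region standard time.
The standard-time date in Ardion Administrative Region, February 27, 2018, does not fall between 11 November 2017 and 25 February 2018, so daylight saving is not in effect and Ardion Administrative Region is at UTC−07:30.
20:15 UTC − 7h30m = 12:45 Ardion Administrative Region.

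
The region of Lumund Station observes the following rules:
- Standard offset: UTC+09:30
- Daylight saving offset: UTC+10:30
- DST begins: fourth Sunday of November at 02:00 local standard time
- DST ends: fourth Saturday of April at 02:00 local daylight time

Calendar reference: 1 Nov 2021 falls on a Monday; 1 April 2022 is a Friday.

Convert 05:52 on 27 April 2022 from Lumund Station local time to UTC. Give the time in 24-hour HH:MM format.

1 November 2021 is a Monday, so the first Sunday is November 7 and the fourth is November 28.
1 April 2022 is a Friday, so the first Saturday is April 2 and the fourth is April 23.
Daylight saving runs 28 November 2021 – 23 April 2022; 27 April 2022 is outside that window, so Lumund Station is on standard time at UTC+09:30.
05:52 local − 9h30m = 20:22 UTC (rolling into the previous day, 26 April 2022).

20:22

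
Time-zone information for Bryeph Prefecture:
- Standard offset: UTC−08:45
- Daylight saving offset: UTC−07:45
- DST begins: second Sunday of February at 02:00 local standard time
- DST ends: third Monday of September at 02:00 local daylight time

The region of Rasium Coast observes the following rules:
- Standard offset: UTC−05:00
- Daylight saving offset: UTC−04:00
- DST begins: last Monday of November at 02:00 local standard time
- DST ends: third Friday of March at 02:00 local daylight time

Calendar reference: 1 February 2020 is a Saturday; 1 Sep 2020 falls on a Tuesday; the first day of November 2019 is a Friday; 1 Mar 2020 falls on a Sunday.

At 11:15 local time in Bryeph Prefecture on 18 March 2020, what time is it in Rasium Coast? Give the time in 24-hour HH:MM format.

15:00

1 February 2020 is a Saturday, so the first Sunday is February 2 and the second is February 9.
1 September 2020 is a Tuesday, so the first Monday is September 7 and the third is September 21.
18 March 2020 lies within the daylight-saving period (9 February – 21 September), so Bryeph Prefecture is on daylight time, UTC−07:45.
11:15 Bryeph Prefecture + 7h45m = 19:00 UTC.
1 November 2019 is a Friday, so Mondays fall on 4, 11, 18, 25; the last is November 25.
1 March 2020 is a Sunday, so the first Friday is March 6 and the third is March 20.
At the standard offset (UTC−05:00), 19:00 UTC − 5h = 14:00 Rasium Coast standard time.
Daylight saving runs 25 November 2019 – 20 March 2020; the standard-time date in Rasium Coast, 18 March 2020, is inside that window, so Rasium Coast is at UTC−04:00.
19:00 UTC − 4h = 15:00 Rasium Coast.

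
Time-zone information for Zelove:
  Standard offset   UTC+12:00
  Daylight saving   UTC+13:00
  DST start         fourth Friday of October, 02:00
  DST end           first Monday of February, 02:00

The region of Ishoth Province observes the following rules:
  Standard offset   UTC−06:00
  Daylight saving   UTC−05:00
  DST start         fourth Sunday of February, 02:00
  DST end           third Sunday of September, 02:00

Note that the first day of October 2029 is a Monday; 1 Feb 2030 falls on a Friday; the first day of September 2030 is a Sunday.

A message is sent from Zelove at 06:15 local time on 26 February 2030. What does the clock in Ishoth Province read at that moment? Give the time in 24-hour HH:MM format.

13:15

1 October 2029 is a Monday, so the first Friday is October 5 and the fourth is October 26.
1 February 2030 is a Friday, so the first Monday is February 4.
26 February 2030 does not fall between 26 October 2029 and 4 February 2030, so daylight saving is not in effect and Zelove is at UTC+12:00.
06:15 Zelove − 12h = 18:15 UTC (rolling into the previous day, 25 February 2030).
1 February 2030 is a Friday, so the first Sunday is February 3 and the fourth is February 24.
1 September 2030 is a Sunday, so the first Sunday is September 1 and the third is September 15.
At the standard offset (UTC−06:00), 18:15 UTC − 6h = 12:15 Ishoth Province standard time.
The standard-time date in Ishoth Province, 25 February 2030, lies within the daylight-saving period (24 February – 15 September), so Ishoth Province is on daylight time, UTC−05:00.
18:15 UTC − 5h = 13:15 Ishoth Province.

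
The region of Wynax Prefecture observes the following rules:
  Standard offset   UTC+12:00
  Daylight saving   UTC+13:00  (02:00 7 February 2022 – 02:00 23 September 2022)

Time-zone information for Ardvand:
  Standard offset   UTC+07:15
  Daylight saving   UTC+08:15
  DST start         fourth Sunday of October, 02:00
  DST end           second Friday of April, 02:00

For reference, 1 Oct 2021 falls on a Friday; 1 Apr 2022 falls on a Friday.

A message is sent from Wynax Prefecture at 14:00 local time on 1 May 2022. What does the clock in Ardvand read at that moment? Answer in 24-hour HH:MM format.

08:15

1 May 2022 falls between 7 February and 23 September, so daylight saving is in effect and Wynax Prefecture is at UTC+13:00.
14:00 Wynax Prefecture − 13h = 01:00 UTC.
1 October 2021 is a Friday, so the first Sunday is October 3 and the fourth is October 24.
1 April 2022 is a Friday, so the first Friday is April 1 and the second is April 8.
At the standard offset (UTC+07:15), 01:00 UTC + 7h15m = 08:15 Ardvand standard time.
The standard-time date in Ardvand, 1 May 2022, is outside the daylight-saving period (24 October 2021 – 8 April 2022), so Ardvand is on standard time, UTC+07:15.
01:00 UTC + 7h15m = 08:15 Ardvand.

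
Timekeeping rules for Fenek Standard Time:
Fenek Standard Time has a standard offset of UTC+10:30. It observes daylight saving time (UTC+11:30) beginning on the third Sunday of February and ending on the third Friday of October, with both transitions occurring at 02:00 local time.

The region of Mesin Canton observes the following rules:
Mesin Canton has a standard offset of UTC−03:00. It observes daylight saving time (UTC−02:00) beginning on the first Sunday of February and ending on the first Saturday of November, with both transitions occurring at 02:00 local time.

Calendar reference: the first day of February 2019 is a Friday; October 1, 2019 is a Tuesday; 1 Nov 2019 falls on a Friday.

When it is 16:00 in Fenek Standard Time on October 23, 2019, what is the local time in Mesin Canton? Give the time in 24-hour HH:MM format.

03:30

1 February 2019 is a Friday, so the first Sunday is February 3 and the third is February 17.
1 October 2019 is a Tuesday, so the first Friday is October 4 and the third is October 18.
October 23, 2019 does not fall between 17 February and 18 October, so daylight saving is not in effect and Fenek Standard Time is at UTC+10:30.
16:00 Fenek Standard Time − 10h30m = 05:30 UTC.
1 February 2019 is a Friday, so the first Sunday is February 3.
1 November 2019 is a Friday, so the first Saturday is November 2.
At the standard offset (UTC−03:00), 05:30 UTC − 3h = 02:30 Mesin Canton standard time.
Daylight saving runs 3 February – 2 November; the standard-time date in Mesin Canton, October 23, 2019, is inside that window, so Mesin Canton is at UTC−02:00.
05:30 UTC − 2h = 03:30 Mesin Canton.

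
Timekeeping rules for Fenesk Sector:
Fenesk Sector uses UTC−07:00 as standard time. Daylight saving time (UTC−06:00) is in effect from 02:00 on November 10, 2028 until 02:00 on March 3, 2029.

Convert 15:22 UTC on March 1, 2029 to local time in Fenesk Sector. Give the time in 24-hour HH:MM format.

At the standard offset (UTC−07:00), 15:22 UTC − 7h = 08:22 Fenesk Sector standard time.
The standard-time date in Fenesk Sector, March 1, 2029, falls between 10 November 2028 and 3 March 2029, so daylight saving is in effect and Fenesk Sector is at UTC−06:00.
15:22 UTC − 6h = 09:22 local.

09:22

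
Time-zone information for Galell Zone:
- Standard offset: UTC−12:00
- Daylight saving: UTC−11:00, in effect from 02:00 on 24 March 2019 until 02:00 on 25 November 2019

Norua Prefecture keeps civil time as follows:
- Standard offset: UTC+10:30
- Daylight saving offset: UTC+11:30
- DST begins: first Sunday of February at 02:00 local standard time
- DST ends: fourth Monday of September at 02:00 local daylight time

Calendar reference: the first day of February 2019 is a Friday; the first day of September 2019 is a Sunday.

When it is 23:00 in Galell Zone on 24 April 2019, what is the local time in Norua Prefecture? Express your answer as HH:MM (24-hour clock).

21:30

24 April 2019 falls between 24 March and 25 November, so daylight saving is in effect and Galell Zone is at UTC−11:00.
23:00 Galell Zone + 11h = 10:00 UTC (rolling into the next day, 25 April 2019).
1 February 2019 is a Friday, so the first Sunday is February 3.
1 September 2019 is a Sunday, so the first Monday is September 2 and the fourth is September 23.
At the standard offset (UTC+10:30), 10:00 UTC + 10h30m = 20:30 Norua Prefecture standard time.
Daylight saving runs 3 February – 23 September; the standard-time date in Norua Prefecture, 25 April 2019, is inside that window, so Norua Prefecture is at UTC+11:30.
10:00 UTC + 11h30m = 21:30 Norua Prefecture.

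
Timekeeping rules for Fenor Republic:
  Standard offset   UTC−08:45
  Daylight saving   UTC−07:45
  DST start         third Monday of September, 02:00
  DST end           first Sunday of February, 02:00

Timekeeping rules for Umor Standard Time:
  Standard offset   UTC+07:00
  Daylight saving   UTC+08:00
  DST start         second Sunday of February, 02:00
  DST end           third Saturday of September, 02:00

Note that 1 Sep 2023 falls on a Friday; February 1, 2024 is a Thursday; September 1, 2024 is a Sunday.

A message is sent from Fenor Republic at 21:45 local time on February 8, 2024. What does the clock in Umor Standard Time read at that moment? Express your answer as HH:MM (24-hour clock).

1 September 2023 is a Friday, so the first Monday is September 4 and the third is September 18.
1 February 2024 is a Thursday, so the first Sunday is February 4.
February 8, 2024 is outside the daylight-saving period (18 September 2023 – 4 February 2024), so Fenor Republic is on standard time, UTC−08:45.
21:45 Fenor Republic + 8h45m = 06:30 UTC (rolling into the next day, 9 February 2024).
1 February 2024 is a Thursday, so the first Sunday is February 4 and the second is February 11.
1 September 2024 is a Sunday, so the first Saturday is September 7 and the third is September 21.
At the standard offset (UTC+07:00), 06:30 UTC + 7h = 13:30 Umor Standard Time standard time.
Daylight saving runs 11 February – 21 September; the standard-time date in Umor Standard Time, February 9, 2024, is outside that window, so Umor Standard Time is on standard time at UTC+07:00.
06:30 UTC + 7h = 13:30 Umor Standard Time.

13:30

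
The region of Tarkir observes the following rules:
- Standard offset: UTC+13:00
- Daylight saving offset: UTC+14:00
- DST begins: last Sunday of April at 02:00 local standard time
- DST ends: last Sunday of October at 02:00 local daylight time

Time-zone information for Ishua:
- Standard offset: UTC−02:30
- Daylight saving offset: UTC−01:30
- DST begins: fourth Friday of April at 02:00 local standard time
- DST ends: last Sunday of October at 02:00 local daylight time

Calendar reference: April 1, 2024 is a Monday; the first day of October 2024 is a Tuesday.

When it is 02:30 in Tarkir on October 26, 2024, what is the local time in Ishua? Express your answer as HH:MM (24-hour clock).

11:00

1 April 2024 is a Monday, so Sundays fall on 7, 14, 21, 28; the last is April 28.
1 October 2024 is a Tuesday, so Sundays fall on 6, 13, 20, 27; the last is October 27.
Daylight saving runs 28 April – 27 October; October 26, 2024 is inside that window, so Tarkir is at UTC+14:00.
02:30 Tarkir − 14h = 12:30 UTC (rolling into the previous day, 25 October 2024).
1 April 2024 is a Monday, so the first Friday is April 5 and the fourth is April 26.
1 October 2024 is a Tuesday, so Sundays fall on 6, 13, 20, 27; the last is October 27.
At the standard offset (UTC−02:30), 12:30 UTC − 2h30m = 10:00 Ishua standard time.
The standard-time date in Ishua, October 25, 2024, lies within the daylight-saving period (26 April – 27 October), so Ishua is on daylight time, UTC−01:30.
12:30 UTC − 1h30m = 11:00 Ishua.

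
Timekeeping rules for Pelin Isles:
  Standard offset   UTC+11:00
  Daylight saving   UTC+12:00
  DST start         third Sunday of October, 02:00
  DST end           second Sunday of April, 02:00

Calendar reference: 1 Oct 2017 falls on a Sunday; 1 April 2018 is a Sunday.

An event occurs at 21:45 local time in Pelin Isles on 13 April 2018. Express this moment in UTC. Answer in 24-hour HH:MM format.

1 October 2017 is a Sunday, so the first Sunday is October 1 and the third is October 15.
1 April 2018 is a Sunday, so the first Sunday is April 1 and the second is April 8.
Daylight saving runs 15 October 2017 – 8 April 2018; 13 April 2018 is outside that window, so Pelin Isles is on standard time at UTC+11:00.
21:45 local − 11h = 10:45 UTC.

10:45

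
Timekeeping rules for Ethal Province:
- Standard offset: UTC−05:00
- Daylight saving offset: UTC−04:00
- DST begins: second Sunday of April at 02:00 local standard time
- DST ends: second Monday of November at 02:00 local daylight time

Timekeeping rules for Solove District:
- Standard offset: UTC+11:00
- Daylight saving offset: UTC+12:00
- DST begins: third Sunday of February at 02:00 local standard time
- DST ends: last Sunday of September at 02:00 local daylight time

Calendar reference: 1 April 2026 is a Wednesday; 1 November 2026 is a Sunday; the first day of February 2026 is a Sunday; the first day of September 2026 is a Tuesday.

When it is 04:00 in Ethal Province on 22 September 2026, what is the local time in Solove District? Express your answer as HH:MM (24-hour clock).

1 April 2026 is a Wednesday, so the first Sunday is April 5 and the second is April 12.
1 November 2026 is a Sunday, so the first Monday is November 2 and the second is November 9.
22 September 2026 falls between 12 April and 9 November, so daylight saving is in effect and Ethal Province is at UTC−04:00.
04:00 Ethal Province + 4h = 08:00 UTC.
1 February 2026 is a Sunday, so the first Sunday is February 1 and the third is February 15.
1 September 2026 is a Tuesday, so Sundays fall on 6, 13, 20, 27; the last is September 27.
At the standard offset (UTC+11:00), 08:00 UTC + 11h = 19:00 Solove District standard time.
The standard-time date in Solove District, 22 September 2026, lies within the daylight-saving period (15 February – 27 September), so Solove District is on daylight time, UTC+12:00.
08:00 UTC + 12h = 20:00 Solove District.

20:00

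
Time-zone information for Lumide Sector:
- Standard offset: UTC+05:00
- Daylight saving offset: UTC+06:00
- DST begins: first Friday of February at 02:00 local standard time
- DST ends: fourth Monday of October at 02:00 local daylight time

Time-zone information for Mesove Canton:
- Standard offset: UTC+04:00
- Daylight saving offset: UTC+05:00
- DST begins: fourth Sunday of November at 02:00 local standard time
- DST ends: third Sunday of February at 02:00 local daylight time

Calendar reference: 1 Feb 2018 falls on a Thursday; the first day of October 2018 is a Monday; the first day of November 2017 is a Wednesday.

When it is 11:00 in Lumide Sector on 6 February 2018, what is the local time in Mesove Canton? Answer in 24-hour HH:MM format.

10:00

1 February 2018 is a Thursday, so the first Friday is February 2.
1 October 2018 is a Monday, so the first Monday is October 1 and the fourth is October 22.
Daylight saving runs 2 February – 22 October; 6 February 2018 is inside that window, so Lumide Sector is at UTC+06:00.
11:00 Lumide Sector − 6h = 05:00 UTC.
1 November 2017 is a Wednesday, so the first Sunday is November 5 and the fourth is November 26.
1 February 2018 is a Thursday, so the first Sunday is February 4 and the third is February 18.
At the standard offset (UTC+04:00), 05:00 UTC + 4h = 09:00 Mesove Canton standard time.
The standard-time date in Mesove Canton, 6 February 2018, falls between 26 November 2017 and 18 February 2018, so daylight saving is in effect and Mesove Canton is at UTC+05:00.
05:00 UTC + 5h = 10:00 Mesove Canton.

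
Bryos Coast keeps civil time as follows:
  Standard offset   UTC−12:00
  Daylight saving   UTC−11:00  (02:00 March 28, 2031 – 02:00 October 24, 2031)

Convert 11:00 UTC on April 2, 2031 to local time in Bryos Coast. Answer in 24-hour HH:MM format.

At the standard offset (UTC−12:00), 11:00 UTC − 12h = 23:00 Bryos Coast standard time (rolling into the previous day, 1 April 2031).
The standard-time date in Bryos Coast, April 1, 2031, lies within the daylight-saving period (28 March – 24 October), so Bryos Coast is on daylight time, UTC−11:00.
11:00 UTC − 11h = 00:00 local.

00:00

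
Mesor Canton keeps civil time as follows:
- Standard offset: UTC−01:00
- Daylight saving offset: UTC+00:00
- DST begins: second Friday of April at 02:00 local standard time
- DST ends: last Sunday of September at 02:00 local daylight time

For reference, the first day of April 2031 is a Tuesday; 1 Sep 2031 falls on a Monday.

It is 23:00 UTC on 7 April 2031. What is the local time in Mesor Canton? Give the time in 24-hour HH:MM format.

1 April 2031 is a Tuesday, so the first Friday is April 4 and the second is April 11.
1 September 2031 is a Monday, so Sundays fall on 7, 14, 21, 28; the last is September 28.
At the standard offset (UTC−01:00), 23:00 UTC − 1h = 22:00 Mesor Canton standard time.
The standard-time date in Mesor Canton, 7 April 2031, is outside the daylight-saving period (11 April – 28 September), so Mesor Canton is on standard time, UTC−01:00.
23:00 UTC − 1h = 22:00 local.

22:00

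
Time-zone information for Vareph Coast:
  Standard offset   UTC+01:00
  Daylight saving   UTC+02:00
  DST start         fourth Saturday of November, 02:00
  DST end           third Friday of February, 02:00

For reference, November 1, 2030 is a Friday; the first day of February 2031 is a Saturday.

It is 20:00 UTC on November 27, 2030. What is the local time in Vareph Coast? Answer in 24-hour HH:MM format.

1 November 2030 is a Friday, so the first Saturday is November 2 and the fourth is November 23.
1 February 2031 is a Saturday, so the first Friday is February 7 and the third is February 21.
At the standard offset (UTC+01:00), 20:00 UTC + 1h = 21:00 Vareph Coast standard time.
Daylight saving runs 23 November 2030 – 21 February 2031; the standard-time date in Vareph Coast, November 27, 2030, is inside that window, so Vareph Coast is at UTC+02:00.
20:00 UTC + 2h = 22:00 local.

22:00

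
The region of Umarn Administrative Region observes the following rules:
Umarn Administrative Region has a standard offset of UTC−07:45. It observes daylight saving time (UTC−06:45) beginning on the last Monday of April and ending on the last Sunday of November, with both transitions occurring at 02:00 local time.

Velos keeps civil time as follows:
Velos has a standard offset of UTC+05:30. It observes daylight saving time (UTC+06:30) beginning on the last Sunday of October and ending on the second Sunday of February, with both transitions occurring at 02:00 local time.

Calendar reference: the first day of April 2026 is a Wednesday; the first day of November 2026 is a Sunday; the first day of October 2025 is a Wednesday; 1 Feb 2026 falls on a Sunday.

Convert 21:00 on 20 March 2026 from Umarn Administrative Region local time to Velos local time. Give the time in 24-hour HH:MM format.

1 April 2026 is a Wednesday, so Mondays fall on 6, 13, 20, 27; the last is April 27.
1 November 2026 is a Sunday, so Sundays fall on 1, 8, 15, 22, 29; the last is November 29.
20 March 2026 does not fall between 27 April and 29 November, so daylight saving is not in effect and Umarn Administrative Region is at UTC−07:45.
21:00 Umarn Administrative Region + 7h45m = 04:45 UTC (rolling into the next day, 21 March 2026).
1 October 2025 is a Wednesday, so Sundays fall on 5, 12, 19, 26; the last is October 26.
1 February 2026 is a Sunday, so the first Sunday is February 1 and the second is February 8.
At the standard offset (UTC+05:30), 04:45 UTC + 5h30m = 10:15 Velos standard time.
The standard-time date in Velos, 21 March 2026, does not fall between 26 October 2025 and 8 February 2026, so daylight saving is not in effect and Velos is at UTC+05:30.
04:45 UTC + 5h30m = 10:15 Velos.

10:15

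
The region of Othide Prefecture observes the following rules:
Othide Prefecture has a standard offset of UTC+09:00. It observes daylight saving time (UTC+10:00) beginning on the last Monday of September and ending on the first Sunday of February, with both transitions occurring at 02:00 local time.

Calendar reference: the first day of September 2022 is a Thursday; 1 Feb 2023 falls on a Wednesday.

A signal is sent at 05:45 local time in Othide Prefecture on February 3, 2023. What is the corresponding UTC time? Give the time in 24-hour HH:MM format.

19:45

1 September 2022 is a Thursday, so Mondays fall on 5, 12, 19, 26; the last is September 26.
1 February 2023 is a Wednesday, so the first Sunday is February 5.
February 3, 2023 falls between 26 September 2022 and 5 February 2023, so daylight saving is in effect and Othide Prefecture is at UTC+10:00.
05:45 local − 10h = 19:45 UTC (rolling into the previous day, 2 February 2023).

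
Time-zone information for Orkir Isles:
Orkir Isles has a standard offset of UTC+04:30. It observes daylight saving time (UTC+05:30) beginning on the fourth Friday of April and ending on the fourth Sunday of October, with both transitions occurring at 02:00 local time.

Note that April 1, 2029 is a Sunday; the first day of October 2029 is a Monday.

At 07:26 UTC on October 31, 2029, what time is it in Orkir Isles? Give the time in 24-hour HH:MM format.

1 April 2029 is a Sunday, so the first Friday is April 6 and the fourth is April 27.
1 October 2029 is a Monday, so the first Sunday is October 7 and the fourth is October 28.
At the standard offset (UTC+04:30), 07:26 UTC + 4h30m = 11:56 Orkir Isles standard time.
The standard-time date in Orkir Isles, October 31, 2029, is outside the daylight-saving period (27 April – 28 October), so Orkir Isles is on standard time, UTC+04:30.
07:26 UTC + 4h30m = 11:56 local.

11:56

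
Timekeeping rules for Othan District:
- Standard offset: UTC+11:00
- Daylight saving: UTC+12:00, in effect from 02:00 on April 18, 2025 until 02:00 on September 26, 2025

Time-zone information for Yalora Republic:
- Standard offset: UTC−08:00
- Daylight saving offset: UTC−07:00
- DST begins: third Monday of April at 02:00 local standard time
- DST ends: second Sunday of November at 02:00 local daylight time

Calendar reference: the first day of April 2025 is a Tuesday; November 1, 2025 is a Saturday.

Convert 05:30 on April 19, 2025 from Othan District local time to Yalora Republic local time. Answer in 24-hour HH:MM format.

Daylight saving runs 18 April – 26 September; April 19, 2025 is inside that window, so Othan District is at UTC+12:00.
05:30 Othan District − 12h = 17:30 UTC (rolling into the previous day, 18 April 2025).
1 April 2025 is a Tuesday, so the first Monday is April 7 and the third is April 21.
1 November 2025 is a Saturday, so the first Sunday is November 2 and the second is November 9.
At the standard offset (UTC−08:00), 17:30 UTC − 8h = 09:30 Yalora Republic standard time.
The standard-time date in Yalora Republic, April 18, 2025, does not fall between 21 April and 9 November, so daylight saving is not in effect and Yalora Republic is at UTC−08:00.
17:30 UTC − 8h = 09:30 Yalora Republic.

09:30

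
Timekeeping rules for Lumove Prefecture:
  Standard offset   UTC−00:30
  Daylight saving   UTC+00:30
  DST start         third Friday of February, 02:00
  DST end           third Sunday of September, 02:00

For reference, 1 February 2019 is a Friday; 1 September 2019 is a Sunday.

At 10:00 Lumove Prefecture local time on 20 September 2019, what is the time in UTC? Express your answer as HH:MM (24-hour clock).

1 February 2019 is a Friday, so the first Friday is February 1 and the third is February 15.
1 September 2019 is a Sunday, so the first Sunday is September 1 and the third is September 15.
Daylight saving runs 15 February – 15 September; 20 September 2019 is outside that window, so Lumove Prefecture is on standard time at UTC−00:30.
10:00 local + 0h30m = 10:30 UTC.

10:30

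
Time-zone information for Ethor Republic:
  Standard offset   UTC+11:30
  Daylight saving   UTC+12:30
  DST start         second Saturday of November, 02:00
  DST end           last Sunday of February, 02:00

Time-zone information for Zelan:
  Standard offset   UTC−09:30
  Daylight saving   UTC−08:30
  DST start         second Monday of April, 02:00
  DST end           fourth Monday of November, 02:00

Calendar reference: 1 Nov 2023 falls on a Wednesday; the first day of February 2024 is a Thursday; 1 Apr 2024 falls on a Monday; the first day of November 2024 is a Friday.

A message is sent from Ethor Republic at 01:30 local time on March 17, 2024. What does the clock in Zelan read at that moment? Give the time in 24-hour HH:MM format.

04:30

1 November 2023 is a Wednesday, so the first Saturday is November 4 and the second is November 11.
1 February 2024 is a Thursday, so Sundays fall on 4, 11, 18, 25; the last is February 25.
March 17, 2024 is outside the daylight-saving period (11 November 2023 – 25 February 2024), so Ethor Republic is on standard time, UTC+11:30.
01:30 Ethor Republic − 11h30m = 14:00 UTC (rolling into the previous day, 16 March 2024).
1 April 2024 is a Monday, so the first Monday is April 1 and the second is April 8.
1 November 2024 is a Friday, so the first Monday is November 4 and the fourth is November 25.
At the standard offset (UTC−09:30), 14:00 UTC − 9h30m = 04:30 Zelan standard time.
The standard-time date in Zelan, March 16, 2024, does not fall between 8 April and 25 November, so daylight saving is not in effect and Zelan is at UTC−09:30.
14:00 UTC − 9h30m = 04:30 Zelan.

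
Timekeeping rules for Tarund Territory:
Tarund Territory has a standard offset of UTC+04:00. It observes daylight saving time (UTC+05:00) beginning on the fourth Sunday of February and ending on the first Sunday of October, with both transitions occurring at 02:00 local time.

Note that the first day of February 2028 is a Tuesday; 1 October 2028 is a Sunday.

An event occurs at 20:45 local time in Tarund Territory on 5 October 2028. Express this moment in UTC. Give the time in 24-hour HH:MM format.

16:45

1 February 2028 is a Tuesday, so the first Sunday is February 6 and the fourth is February 27.
1 October 2028 is a Sunday, so the first Sunday is October 1.
Daylight saving runs 27 February – 1 October; 5 October 2028 is outside that window, so Tarund Territory is on standard time at UTC+04:00.
20:45 local − 4h = 16:45 UTC.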